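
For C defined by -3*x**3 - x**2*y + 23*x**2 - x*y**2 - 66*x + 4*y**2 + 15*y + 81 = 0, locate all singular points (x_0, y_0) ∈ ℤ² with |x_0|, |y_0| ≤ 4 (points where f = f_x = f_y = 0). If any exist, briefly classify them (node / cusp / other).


Singular points: {(3, -3)}; classification: node.

Compute partial derivatives:
  f_x = -9*x**2 - 2*x*y + 46*x - y**2 - 66.
  f_y = -x**2 - 2*x*y + 8*y + 15.
Scan x_0 ∈ {−4, ..., 4}. For each x_0, f_y(x_0, y) is a polynomial in y; find its integer roots y ∈ {−4, ..., 4}, then test f_x and f at those candidates.
  x = -4: f_y(-4, y) = 16*y - 1; no integer root y with |y| ≤ 4.
  x = -3: f_y(-3, y) = 14*y + 6; no integer root y with |y| ≤ 4.
  x = -2: f_y(-2, y) = 12*y + 11; no integer root y with |y| ≤ 4.
  x = -1: f_y(-1, y) = 10*y + 14; no integer root y with |y| ≤ 4.
  x = 0: f_y(0, y) = 8*y + 15; no integer root y with |y| ≤ 4.
  x = 1: f_y(1, y) = 6*y + 14; no integer root y with |y| ≤ 4.
  x = 2: f_y(2, y) = 4*y + 11; no integer root y with |y| ≤ 4.
  x = 3: f_y(3, y) = 2*y + 6; vanishes at y ∈ {-3}. (3, -3): f_x = 0, f = 0 — SINGULAR.
  x = 4: f_y(4, y) = -1; no integer root y with |y| ≤ 4.
Only singular point on the grid: (3, -3).
Classify: substitute x = 3 + u, y = -3 + v and expand: f = -3*u**3 - u**2*v - u**2 - u*v**2 + v**2.
No constant or linear terms (consistent with a singular point). Quadratic part: -u**2 + v**2. Cubic part: -3*u**3 - u**2*v - u*v**2.
The quadratic part v**2 - u**2 = (v − u)(v + u) splits into two distinct linear factors, so there are two distinct tangent lines y − -3 = ±(x − 3) — this is a node (ordinary double point).
Classification: node.


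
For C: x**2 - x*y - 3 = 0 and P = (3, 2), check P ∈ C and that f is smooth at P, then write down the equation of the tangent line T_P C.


Tangent line at P: 4*x - 3*y - 6 = 0.

Step 1: f(3, 2) = 0, so P lies on C.
Step 2: partial derivatives
  f_x(x, y) = 2*x - y, f_y(x, y) = -x.
  f_x(P) = 4, f_y(P) = -3 (gradient nonzero, so P is smooth).
Step 3: tangent line at P: 4·(x − 3) + -3·(y − 2) = 0.
Expanding: 4*x - 3*y - 6 = 0.


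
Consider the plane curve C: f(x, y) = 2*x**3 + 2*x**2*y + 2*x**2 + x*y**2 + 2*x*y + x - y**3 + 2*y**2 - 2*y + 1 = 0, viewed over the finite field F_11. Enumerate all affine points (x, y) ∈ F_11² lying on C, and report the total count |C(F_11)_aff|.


Affine F_11-points: {(0, 1), (1, 7), (1, 9), (2, 2), (2, 3), (2, 10), (3, 2), (3, 7), (4, 0), (4, 8), (4, 9), (7, 0), (7, 9), (8, 3), (10, 0), (10, 5), (10, 7)}; count = 17.

For each of the 121 pairs (x, y) ∈ F_11², evaluate f(x, y) mod 11. Record the zeros.
  x = 0: [0↦1, 1↦0, 2↦8, 3↦8, 4↦5, 5↦4, 6↦10, 7↦6, 8↦8, 9↦10, 10↦6]  zeros at y ∈ {1}
  x = 1: [0↦6, 1↦10, 2↦3, 3↦1, 4↦9, 5↦10, 6↦9, 7↦0, 8↦10, 9↦0, 10↦8]  zeros at y ∈ {7, 9}
  x = 2: [0↦5, 1↦7, 2↦0, 3↦0, 4↦1, 5↦8, 6↦4, 7↦5, 8↦5, 9↦9, 10↦0]  zeros at y ∈ {2, 3, 10}
  x = 3: [0↦10, 1↦3, 2↦0, 3↦6, 4↦4, 5↦10, 6↦7, 7↦0, 8↦5, 9↦5, 10↦5]  zeros at y ∈ {2, 7}
  x = 4: [0↦0, 1↦10, 2↦4, 3↦9, 4↦8, 5↦6, 6↦8, 7↦8, 8↦0, 9↦0, 10↦2]  zeros at y ∈ {0, 8, 9}
  x = 5: [0↦9, 1↦7, 2↦2, 3↦10, 4↦3, 5↦8, 6↦8, 7↦8, 8↦2, 9↦6, 10↦3]  zeros at y ∈ ∅
  x = 6: [0↦5, 1↦6, 2↦6, 3↦10, 4↦1, 5↦6, 6↦8, 7↦1, 8↦1, 9↦2, 10↦9]  zeros at y ∈ ∅
  x = 7: [0↦0, 1↦8, 2↦6, 3↦10, 4↦3, 5↦1, 6↦9, 7↦10, 8↦9, 9↦0, 10↦10]  zeros at y ∈ {0, 9}
  x = 8: [0↦6, 1↦3, 2↦3, 3↦0, 4↦10, 5↦5, 6↦1, 7↦3, 8↦5, 9↦1, 10↦7]  zeros at y ∈ {3}
  x = 9: [0↦2, 1↦3, 2↦9, 3↦3, 4↦1, 5↦8, 6↦7, 7↦3, 8↦1, 9↦6, 10↦1]  zeros at y ∈ ∅
  x = 10: [0↦0, 1↦9, 2↦3, 3↦9, 4↦10, 5↦0, 6↦6, 7↦0, 8↦9, 9↦5, 10↦4]  zeros at y ∈ {0, 5, 7}
Collecting zeros: affine points = {(0, 1), (1, 7), (1, 9), (2, 2), (2, 3), (2, 10), (3, 2), (3, 7), (4, 0), (4, 8), (4, 9), (7, 0), (7, 9), (8, 3), (10, 0), (10, 5), (10, 7)}.
Total count |C(F_11)_aff| = 17.


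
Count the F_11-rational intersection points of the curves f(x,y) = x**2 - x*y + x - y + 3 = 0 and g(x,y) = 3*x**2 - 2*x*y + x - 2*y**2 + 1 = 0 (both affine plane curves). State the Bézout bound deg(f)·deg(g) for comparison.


Common zeros: ∅; count = 0; Bézout bound = 4.

deg(f) = 2, deg(g) = 2, so Bézout bound = 4.
Scan x ∈ F_11. For each x, list the y ∈ F_11 with f(x, y) ≡ 0 and those with g(x, y) ≡ 0 (mod 11); the common zeros in that column are the intersection.
  x = 0: f ≡ 0 at y ∈ {3}; g ≡ 0 at y ∈ ∅; common: ∅.
  x = 1: f ≡ 0 at y ∈ {8}; g ≡ 0 at y ∈ {5}; common: ∅.
  x = 2: f ≡ 0 at y ∈ {3}; g ≡ 0 at y ∈ {4, 5}; common: ∅.
  x = 3: f ≡ 0 at y ∈ {1}; g ≡ 0 at y ∈ {2, 6}; common: ∅.
  x = 4: f ≡ 0 at y ∈ {9}; g ≡ 0 at y ∈ {3, 4}; common: ∅.
  x = 5: f ≡ 0 at y ∈ {0}; g ≡ 0 at y ∈ {3}; common: ∅.
  x = 6: f ≡ 0 at y ∈ {8}; g ≡ 0 at y ∈ ∅; common: ∅.
  x = 7: f ≡ 0 at y ∈ {6}; g ≡ 0 at y ∈ ∅; common: ∅.
  x = 8: f ≡ 0 at y ∈ {1}; g ≡ 0 at y ∈ {6, 8}; common: ∅.
  x = 9: f ≡ 0 at y ∈ {6}; g ≡ 0 at y ∈ {0, 2}; common: ∅.
  x = 10: f ≡ 0 at y ∈ ∅; g ≡ 0 at y ∈ ∅; common: ∅.
Collecting: common zeros = ∅, so the count is 0.
Comparison with the Bézout bound: 0 ≤ 4 = deg(f)·deg(g), as expected for curves with no common component (the affine F_11-count falls short of the bound because intersections may lie at infinity, over extension fields, or carry multiplicity).


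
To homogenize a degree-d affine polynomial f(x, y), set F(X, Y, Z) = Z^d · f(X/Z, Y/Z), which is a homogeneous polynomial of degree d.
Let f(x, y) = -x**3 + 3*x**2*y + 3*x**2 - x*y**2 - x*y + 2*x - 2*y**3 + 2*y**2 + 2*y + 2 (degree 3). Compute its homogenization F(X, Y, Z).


F(X, Y, Z) = -X**3 + 3*X**2*Y + 3*X**2*Z - X*Y**2 - X*Y*Z + 2*X*Z**2 - 2*Y**3 + 2*Y**2*Z + 2*Y*Z**2 + 2*Z**3

deg(f) = 3.
Substitute x = X/Z, y = Y/Z into f, then multiply by Z^3.
  monomial -1·x^3·y^0 ↦ -1·X^3·Y^0·Z^0.
  monomial 3·x^2·y^1 ↦ 3·X^2·Y^1·Z^0.
  monomial 3·x^2·y^0 ↦ 3·X^2·Y^0·Z^1.
  monomial -1·x^1·y^2 ↦ -1·X^1·Y^2·Z^0.
  monomial -1·x^1·y^1 ↦ -1·X^1·Y^1·Z^1.
  monomial 2·x^1·y^0 ↦ 2·X^1·Y^0·Z^2.
  monomial -2·x^0·y^3 ↦ -2·X^0·Y^3·Z^0.
  monomial 2·x^0·y^2 ↦ 2·X^0·Y^2·Z^1.
  monomial 2·x^0·y^1 ↦ 2·X^0·Y^1·Z^2.
  monomial 2·x^0·y^0 ↦ 2·X^0·Y^0·Z^3.
Collecting: F(X, Y, Z) = -X**3 + 3*X**2*Y + 3*X**2*Z - X*Y**2 - X*Y*Z + 2*X*Z**2 - 2*Y**3 + 2*Y**2*Z + 2*Y*Z**2 + 2*Z**3.


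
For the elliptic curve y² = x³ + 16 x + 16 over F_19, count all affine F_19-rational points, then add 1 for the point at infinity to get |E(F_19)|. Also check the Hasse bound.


Affine points = {(0, 4), (0, 15), (4, 7), (4, 12), (6, 9), (6, 10), (10, 6), (10, 13), (12, 6), (12, 13), (14, 1), (14, 18), (16, 6), (16, 13)}; affine count = 14; |E(F_19)| = 15.

Discriminant check: Δ ∝ 4a³ + 27b² = 4·16³ + 27·16² = 4·4096 + 27·256 ≡ 2 (mod 19). Nonzero ⇒ E is nonsingular.
For each x ∈ F_19, compute rhs = x³ + 16·x + 16 mod 19, then count y ∈ F_19 with y² ≡ rhs.
  x = 0: rhs = 16, matching y values: 4, 15 (2 points).
  x = 1: rhs = 14, matching y values: none (0 points).
  x = 2: rhs = 18, matching y values: none (0 points).
  x = 3: rhs = 15, matching y values: none (0 points).
  x = 4: rhs = 11, matching y values: 7, 12 (2 points).
  x = 5: rhs = 12, matching y values: none (0 points).
  x = 6: rhs = 5, matching y values: 9, 10 (2 points).
  x = 7: rhs = 15, matching y values: none (0 points).
  x = 8: rhs = 10, matching y values: none (0 points).
  x = 9: rhs = 15, matching y values: none (0 points).
  x = 10: rhs = 17, matching y values: 6, 13 (2 points).
  x = 11: rhs = 3, matching y values: none (0 points).
  x = 12: rhs = 17, matching y values: 6, 13 (2 points).
  x = 13: rhs = 8, matching y values: none (0 points).
  x = 14: rhs = 1, matching y values: 1, 18 (2 points).
  x = 15: rhs = 2, matching y values: none (0 points).
  x = 16: rhs = 17, matching y values: 6, 13 (2 points).
  x = 17: rhs = 14, matching y values: none (0 points).
  x = 18: rhs = 18, matching y values: none (0 points).
Total affine count: 14.
Full point count |E(F_19)| = 14 + 1 = 15.
Hasse bound: |15 − (19+1)| = |-5| = 5 ≤ 2√19 ≈ 8.7178 ✓.


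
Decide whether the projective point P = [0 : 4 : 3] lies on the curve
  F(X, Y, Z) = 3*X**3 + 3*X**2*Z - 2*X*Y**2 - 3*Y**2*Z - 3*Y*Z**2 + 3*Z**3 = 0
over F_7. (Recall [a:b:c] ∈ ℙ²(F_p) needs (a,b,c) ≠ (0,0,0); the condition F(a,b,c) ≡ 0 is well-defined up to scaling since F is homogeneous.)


F(0,4,3) ≡ 4 (mod 7); P is NOT on the curve.

Evaluate F(0, 4, 3) term-by-term (mod 7).
  3*X**3 ↦ 3·0·1·1 = 0
  3*X**2*Z ↦ 3·0·1·3 = 0
  -2*X*Y**2 ↦ -2·0·16·1 = 0
  -3*Y**2*Z ↦ -3·1·16·3 = -144
  -3*Y*Z**2 ↦ -3·1·4·9 = -108
  3*Z**3 ↦ 3·1·1·27 = 81
Sum: F(0, 4, 3) = (0) + (0) + (0) + (-144) + (-108) + (81) = -171.
Reducing mod 7: -171 ≡ 4 (mod 7).
Since F(a, b, c) ≡ 4 ≠ 0 (mod 7), P does NOT lie on the curve.


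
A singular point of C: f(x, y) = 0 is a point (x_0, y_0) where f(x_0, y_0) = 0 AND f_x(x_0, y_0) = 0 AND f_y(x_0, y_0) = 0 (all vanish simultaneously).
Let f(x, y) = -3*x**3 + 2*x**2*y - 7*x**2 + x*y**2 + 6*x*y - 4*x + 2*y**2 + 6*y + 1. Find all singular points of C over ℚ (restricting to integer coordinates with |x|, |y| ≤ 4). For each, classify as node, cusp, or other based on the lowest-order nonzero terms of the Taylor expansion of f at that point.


Singular points: {(-1, -1)}; classification: cusp.

Compute partial derivatives:
  f_x = -9*x**2 + 4*x*y - 14*x + y**2 + 6*y - 4.
  f_y = 2*x**2 + 2*x*y + 6*x + 4*y + 6.
Scan x_0 ∈ {−4, ..., 4}. For each x_0, f_y(x_0, y) is a polynomial in y; find its integer roots y ∈ {−4, ..., 4}, then test f_x and f at those candidates.
  x = -4: f_y(-4, y) = 14 - 4*y; no integer root y with |y| ≤ 4.
  x = -3: f_y(-3, y) = 6 - 2*y; vanishes at y ∈ {3}. (-3, 3): f_x = -52 ≠ 0.
  x = -2: f_y(-2, y) = 2; no integer root y with |y| ≤ 4.
  x = -1: f_y(-1, y) = 2*y + 2; vanishes at y ∈ {-1}. (-1, -1): f_x = 0, f = 0 — SINGULAR.
  x = 0: f_y(0, y) = 4*y + 6; no integer root y with |y| ≤ 4.
  x = 1: f_y(1, y) = 6*y + 14; no integer root y with |y| ≤ 4.
  x = 2: f_y(2, y) = 8*y + 26; no integer root y with |y| ≤ 4.
  x = 3: f_y(3, y) = 10*y + 42; no integer root y with |y| ≤ 4.
  x = 4: f_y(4, y) = 12*y + 62; no integer root y with |y| ≤ 4.
Only singular point on the grid: (-1, -1).
Classify: substitute x = -1 + u, y = -1 + v and expand: f = -3*u**3 + 2*u**2*v + u*v**2 + v**2.
No constant or linear terms (consistent with a singular point). Quadratic part: v**2. Cubic part: -3*u**3 + 2*u**2*v + u*v**2.
The quadratic part v**2 is a perfect square, so there is a single (double) tangent line v = 0, i.e. y = -1. Restricting the cubic part to that line (v = 0) leaves -3*u**3 ≠ 0, so f is not divisible by v and the branch is v² ≈ 3*u**3 to lowest order — this is a cusp.
Classification: cusp.


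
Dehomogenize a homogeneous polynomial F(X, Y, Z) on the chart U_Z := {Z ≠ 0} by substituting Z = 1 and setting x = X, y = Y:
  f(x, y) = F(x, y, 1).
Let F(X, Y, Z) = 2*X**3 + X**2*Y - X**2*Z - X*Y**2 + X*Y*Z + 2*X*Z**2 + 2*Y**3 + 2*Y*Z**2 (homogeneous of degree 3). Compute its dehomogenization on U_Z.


f(x, y) = 2*x**3 + x**2*y - x**2 - x*y**2 + x*y + 2*x + 2*y**3 + 2*y

On U_Z we set Z = 1. Each monomial c·X^i·Y^j·Z^k in F becomes c·x^i·y^j·1^k = c·x^i·y^j.
Substituting Z = 1: F(X, Y, 1) = 2*x**3 + x**2*y - x**2 - x*y**2 + x*y + 2*x + 2*y**3 + 2*y.
Note: deg(f) ≤ deg(F) = 3; strict inequality happens when F is divisible by Z (lost terms).


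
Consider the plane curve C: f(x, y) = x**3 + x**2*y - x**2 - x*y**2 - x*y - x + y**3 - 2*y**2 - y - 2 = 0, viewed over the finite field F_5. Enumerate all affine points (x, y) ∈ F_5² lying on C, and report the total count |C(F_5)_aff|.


Affine F_5-points: {(2, 0), (3, 3)}; count = 2.

For each of the 25 pairs (x, y) ∈ F_5², evaluate f(x, y) mod 5. Record the zeros.
  x = 0: [0↦3, 1↦1, 2↦1, 3↦4, 4↦1]  zeros at y ∈ ∅
  x = 1: [0↦2, 1↦4, 2↦1, 3↦4, 4↦4]  zeros at y ∈ ∅
  x = 2: [0↦0, 1↦3, 2↦4, 3↦4, 4↦4]  zeros at y ∈ {0}
  x = 3: [0↦3, 1↦4, 2↦1, 3↦0, 4↦2]  zeros at y ∈ {3}
  x = 4: [0↦2, 1↦3, 2↦3, 3↦3, 4↦4]  zeros at y ∈ ∅
Collecting zeros: affine points = {(2, 0), (3, 3)}.
Total count |C(F_5)_aff| = 2.


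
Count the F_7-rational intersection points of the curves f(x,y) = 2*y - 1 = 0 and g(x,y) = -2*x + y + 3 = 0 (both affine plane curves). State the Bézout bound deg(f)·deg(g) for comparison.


Common zeros: {(0, 4)}; count = 1; Bézout bound = 1.

deg(f) = 1, deg(g) = 1, so Bézout bound = 1.
Scan x ∈ F_7. For each x, list the y ∈ F_7 with f(x, y) ≡ 0 and those with g(x, y) ≡ 0 (mod 7); the common zeros in that column are the intersection.
  x = 0: f ≡ 0 at y ∈ {4}; g ≡ 0 at y ∈ {4}; common: {4}.
  x = 1: f ≡ 0 at y ∈ {4}; g ≡ 0 at y ∈ {6}; common: ∅.
  x = 2: f ≡ 0 at y ∈ {4}; g ≡ 0 at y ∈ {1}; common: ∅.
  x = 3: f ≡ 0 at y ∈ {4}; g ≡ 0 at y ∈ {3}; common: ∅.
  x = 4: f ≡ 0 at y ∈ {4}; g ≡ 0 at y ∈ {5}; common: ∅.
  x = 5: f ≡ 0 at y ∈ {4}; g ≡ 0 at y ∈ {0}; common: ∅.
  x = 6: f ≡ 0 at y ∈ {4}; g ≡ 0 at y ∈ {2}; common: ∅.
Collecting: common zeros = {(0, 4)}, so the count is 1.
Comparison with the Bézout bound: 1 ≤ 1 = deg(f)·deg(g), as expected for curves with no common component (the bound is attained).


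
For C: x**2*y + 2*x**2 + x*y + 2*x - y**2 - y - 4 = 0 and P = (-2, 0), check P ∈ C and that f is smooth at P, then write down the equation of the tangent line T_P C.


Tangent line at P: -6*x + y - 12 = 0.

Step 1: f(-2, 0) = 0, so P lies on C.
Step 2: partial derivatives
  f_x(x, y) = 2*x*y + 4*x + y + 2, f_y(x, y) = x**2 + x - 2*y - 1.
  f_x(P) = -6, f_y(P) = 1 (gradient nonzero, so P is smooth).
Step 3: tangent line at P: -6·(x − -2) + 1·(y − 0) = 0.
Expanding: -6*x + y - 12 = 0.


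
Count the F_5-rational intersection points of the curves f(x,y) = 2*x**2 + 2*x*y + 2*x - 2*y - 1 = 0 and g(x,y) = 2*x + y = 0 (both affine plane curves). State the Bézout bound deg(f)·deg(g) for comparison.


Common zeros: ∅; count = 0; Bézout bound = 2.

deg(f) = 2, deg(g) = 1, so Bézout bound = 2.
Scan x ∈ F_5. For each x, list the y ∈ F_5 with f(x, y) ≡ 0 and those with g(x, y) ≡ 0 (mod 5); the common zeros in that column are the intersection.
  x = 0: f ≡ 0 at y ∈ {2}; g ≡ 0 at y ∈ {0}; common: ∅.
  x = 1: f ≡ 0 at y ∈ ∅; g ≡ 0 at y ∈ {3}; common: ∅.
  x = 2: f ≡ 0 at y ∈ {2}; g ≡ 0 at y ∈ {1}; common: ∅.
  x = 3: f ≡ 0 at y ∈ {3}; g ≡ 0 at y ∈ {4}; common: ∅.
  x = 4: f ≡ 0 at y ∈ {1}; g ≡ 0 at y ∈ {2}; common: ∅.
Collecting: common zeros = ∅, so the count is 0.
Comparison with the Bézout bound: 0 ≤ 2 = deg(f)·deg(g), as expected for curves with no common component (the affine F_5-count falls short of the bound because intersections may lie at infinity, over extension fields, or carry multiplicity).


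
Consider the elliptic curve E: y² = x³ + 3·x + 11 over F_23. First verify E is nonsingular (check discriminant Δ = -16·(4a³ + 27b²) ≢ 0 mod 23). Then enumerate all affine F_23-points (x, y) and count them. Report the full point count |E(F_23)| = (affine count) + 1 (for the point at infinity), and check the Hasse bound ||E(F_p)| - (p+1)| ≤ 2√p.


Affine points = {(2, 5), (2, 18), (3, 1), (3, 22), (4, 8), (4, 15), (5, 6), (5, 17), (8, 8), (8, 15), (9, 10), (9, 13), (10, 11), (10, 12), (11, 8), (11, 15), (12, 2), (12, 21), (13, 4), (13, 19), (15, 2), (15, 21), (18, 3), (18, 20), (19, 2), (19, 21)}; affine count = 26; |E(F_23)| = 27.

Discriminant check: Δ ∝ 4a³ + 27b² = 4·3³ + 27·11² = 4·27 + 27·121 ≡ 17 (mod 23). Nonzero ⇒ E is nonsingular.
For each x ∈ F_23, compute rhs = x³ + 3·x + 11 mod 23, then count y ∈ F_23 with y² ≡ rhs.
  x = 0: rhs = 11, matching y values: none (0 points).
  x = 1: rhs = 15, matching y values: none (0 points).
  x = 2: rhs = 2, matching y values: 5, 18 (2 points).
  x = 3: rhs = 1, matching y values: 1, 22 (2 points).
  x = 4: rhs = 18, matching y values: 8, 15 (2 points).
  x = 5: rhs = 13, matching y values: 6, 17 (2 points).
  x = 6: rhs = 15, matching y values: none (0 points).
  x = 7: rhs = 7, matching y values: none (0 points).
  x = 8: rhs = 18, matching y values: 8, 15 (2 points).
  x = 9: rhs = 8, matching y values: 10, 13 (2 points).
  x = 10: rhs = 6, matching y values: 11, 12 (2 points).
  x = 11: rhs = 18, matching y values: 8, 15 (2 points).
  x = 12: rhs = 4, matching y values: 2, 21 (2 points).
  x = 13: rhs = 16, matching y values: 4, 19 (2 points).
  x = 14: rhs = 14, matching y values: none (0 points).
  x = 15: rhs = 4, matching y values: 2, 21 (2 points).
  x = 16: rhs = 15, matching y values: none (0 points).
  x = 17: rhs = 7, matching y values: none (0 points).
  x = 18: rhs = 9, matching y values: 3, 20 (2 points).
  x = 19: rhs = 4, matching y values: 2, 21 (2 points).
  x = 20: rhs = 21, matching y values: none (0 points).
  x = 21: rhs = 20, matching y values: none (0 points).
  x = 22: rhs = 7, matching y values: none (0 points).
Total affine count: 26.
Full point count |E(F_23)| = 26 + 1 = 27.
Hasse bound: |27 − (23+1)| = |3| = 3 ≤ 2√23 ≈ 9.5917 ✓.


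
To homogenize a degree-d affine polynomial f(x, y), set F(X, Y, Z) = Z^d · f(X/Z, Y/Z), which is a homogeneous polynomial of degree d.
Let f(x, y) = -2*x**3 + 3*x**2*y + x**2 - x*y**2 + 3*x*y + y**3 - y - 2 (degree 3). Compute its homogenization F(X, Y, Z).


F(X, Y, Z) = -2*X**3 + 3*X**2*Y + X**2*Z - X*Y**2 + 3*X*Y*Z + Y**3 - Y*Z**2 - 2*Z**3

deg(f) = 3.
Substitute x = X/Z, y = Y/Z into f, then multiply by Z^3.
  monomial -2·x^3·y^0 ↦ -2·X^3·Y^0·Z^0.
  monomial 3·x^2·y^1 ↦ 3·X^2·Y^1·Z^0.
  monomial 1·x^2·y^0 ↦ 1·X^2·Y^0·Z^1.
  monomial -1·x^1·y^2 ↦ -1·X^1·Y^2·Z^0.
  monomial 3·x^1·y^1 ↦ 3·X^1·Y^1·Z^1.
  monomial 1·x^0·y^3 ↦ 1·X^0·Y^3·Z^0.
  monomial -1·x^0·y^1 ↦ -1·X^0·Y^1·Z^2.
  monomial -2·x^0·y^0 ↦ -2·X^0·Y^0·Z^3.
Collecting: F(X, Y, Z) = -2*X**3 + 3*X**2*Y + X**2*Z - X*Y**2 + 3*X*Y*Z + Y**3 - Y*Z**2 - 2*Z**3.


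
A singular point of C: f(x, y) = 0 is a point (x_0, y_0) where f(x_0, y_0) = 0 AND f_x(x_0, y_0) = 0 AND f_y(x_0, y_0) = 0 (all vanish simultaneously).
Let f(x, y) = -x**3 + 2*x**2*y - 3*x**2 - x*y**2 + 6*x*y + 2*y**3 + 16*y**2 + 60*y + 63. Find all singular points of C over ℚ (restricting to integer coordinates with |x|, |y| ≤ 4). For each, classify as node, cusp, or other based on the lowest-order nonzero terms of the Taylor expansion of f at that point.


Singular points: {(-3, -3)}; classification: cusp.

Compute partial derivatives:
  f_x = -3*x**2 + 4*x*y - 6*x - y**2 + 6*y.
  f_y = 2*x**2 - 2*x*y + 6*x + 6*y**2 + 32*y + 60.
Scan x_0 ∈ {−4, ..., 4}. For each x_0, f_y(x_0, y) is a polynomial in y; find its integer roots y ∈ {−4, ..., 4}, then test f_x and f at those candidates.
  x = -4: f_y(-4, y) = 6*y**2 + 40*y + 68; no integer root y with |y| ≤ 4.
  x = -3: f_y(-3, y) = 6*y**2 + 38*y + 60; vanishes at y ∈ {-3}. (-3, -3): f_x = 0, f = 0 — SINGULAR.
  x = -2: f_y(-2, y) = 6*y**2 + 36*y + 56; no integer root y with |y| ≤ 4.
  x = -1: f_y(-1, y) = 6*y**2 + 34*y + 56; no integer root y with |y| ≤ 4.
  x = 0: f_y(0, y) = 6*y**2 + 32*y + 60; no integer root y with |y| ≤ 4.
  x = 1: f_y(1, y) = 6*y**2 + 30*y + 68; no integer root y with |y| ≤ 4.
  x = 2: f_y(2, y) = 6*y**2 + 28*y + 80; no integer root y with |y| ≤ 4.
  x = 3: f_y(3, y) = 6*y**2 + 26*y + 96; no integer root y with |y| ≤ 4.
  x = 4: f_y(4, y) = 6*y**2 + 24*y + 116; no integer root y with |y| ≤ 4.
Only singular point on the grid: (-3, -3).
Classify: substitute x = -3 + u, y = -3 + v and expand: f = -u**3 + 2*u**2*v - u*v**2 + 2*v**3 + v**2.
No constant or linear terms (consistent with a singular point). Quadratic part: v**2. Cubic part: -u**3 + 2*u**2*v - u*v**2 + 2*v**3.
The quadratic part v**2 is a perfect square, so there is a single (double) tangent line v = 0, i.e. y = -3. Restricting the cubic part to that line (v = 0) leaves -u**3 ≠ 0, so f is not divisible by v and the branch is v² ≈ u**3 to lowest order — this is a cusp.
Classification: cusp.


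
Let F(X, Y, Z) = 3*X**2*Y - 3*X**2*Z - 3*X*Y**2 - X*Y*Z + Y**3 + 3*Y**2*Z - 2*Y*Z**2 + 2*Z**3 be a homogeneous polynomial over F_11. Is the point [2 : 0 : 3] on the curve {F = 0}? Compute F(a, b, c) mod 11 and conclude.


F(2,0,3) ≡ 7 (mod 11); P is NOT on the curve.

Evaluate F(2, 0, 3) term-by-term (mod 11).
  3*X**2*Y ↦ 3·4·0·1 = 0
  -3*X**2*Z ↦ -3·4·1·3 = -36
  -3*X*Y**2 ↦ -3·2·0·1 = 0
  -X*Y*Z ↦ -1·2·0·3 = 0
  Y**3 ↦ 1·1·0·1 = 0
  3*Y**2*Z ↦ 3·1·0·3 = 0
  -2*Y*Z**2 ↦ -2·1·0·9 = 0
  2*Z**3 ↦ 2·1·1·27 = 54
Sum: F(2, 0, 3) = (0) + (-36) + (0) + (0) + (0) + (0) + (0) + (54) = 18.
Reducing mod 11: 18 ≡ 7 (mod 11).
Since F(a, b, c) ≡ 7 ≠ 0 (mod 11), P does NOT lie on the curve.


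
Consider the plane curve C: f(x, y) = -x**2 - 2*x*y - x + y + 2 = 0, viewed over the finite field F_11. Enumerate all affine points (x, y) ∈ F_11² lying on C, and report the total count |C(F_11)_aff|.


Affine F_11-points: {(0, 9), (1, 0), (2, 6), (3, 9), (4, 10), (5, 3), (7, 6), (8, 10), (9, 0), (10, 3)}; count = 10.

For each of the 121 pairs (x, y) ∈ F_11², evaluate f(x, y) mod 11. Record the zeros.
  x = 0: [0↦2, 1↦3, 2↦4, 3↦5, 4↦6, 5↦7, 6↦8, 7↦9, 8↦10, 9↦0, 10↦1]  zeros at y ∈ {9}
  x = 1: [0↦0, 1↦10, 2↦9, 3↦8, 4↦7, 5↦6, 6↦5, 7↦4, 8↦3, 9↦2, 10↦1]  zeros at y ∈ {0}
  x = 2: [0↦7, 1↦4, 2↦1, 3↦9, 4↦6, 5↦3, 6↦0, 7↦8, 8↦5, 9↦2, 10↦10]  zeros at y ∈ {6}
  x = 3: [0↦1, 1↦7, 2↦2, 3↦8, 4↦3, 5↦9, 6↦4, 7↦10, 8↦5, 9↦0, 10↦6]  zeros at y ∈ {9}
  x = 4: [0↦4, 1↦8, 2↦1, 3↦5, 4↦9, 5↦2, 6↦6, 7↦10, 8↦3, 9↦7, 10↦0]  zeros at y ∈ {10}
  x = 5: [0↦5, 1↦7, 2↦9, 3↦0, 4↦2, 5↦4, 6↦6, 7↦8, 8↦10, 9↦1, 10↦3]  zeros at y ∈ {3}
  x = 6: [0↦4, 1↦4, 2↦4, 3↦4, 4↦4, 5↦4, 6↦4, 7↦4, 8↦4, 9↦4, 10↦4]  zeros at y ∈ ∅
  x = 7: [0↦1, 1↦10, 2↦8, 3↦6, 4↦4, 5↦2, 6↦0, 7↦9, 8↦7, 9↦5, 10↦3]  zeros at y ∈ {6}
  x = 8: [0↦7, 1↦3, 2↦10, 3↦6, 4↦2, 5↦9, 6↦5, 7↦1, 8↦8, 9↦4, 10↦0]  zeros at y ∈ {10}
  x = 9: [0↦0, 1↦5, 2↦10, 3↦4, 4↦9, 5↦3, 6↦8, 7↦2, 8↦7, 9↦1, 10↦6]  zeros at y ∈ {0}
  x = 10: [0↦2, 1↦5, 2↦8, 3↦0, 4↦3, 5↦6, 6↦9, 7↦1, 8↦4, 9↦7, 10↦10]  zeros at y ∈ {3}
Collecting zeros: affine points = {(0, 9), (1, 0), (2, 6), (3, 9), (4, 10), (5, 3), (7, 6), (8, 10), (9, 0), (10, 3)}.
Total count |C(F_11)_aff| = 10.


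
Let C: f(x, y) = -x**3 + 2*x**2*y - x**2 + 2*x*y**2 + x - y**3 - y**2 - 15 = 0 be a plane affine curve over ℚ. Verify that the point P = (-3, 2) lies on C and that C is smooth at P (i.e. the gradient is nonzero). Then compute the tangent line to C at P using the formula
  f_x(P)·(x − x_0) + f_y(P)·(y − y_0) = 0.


Tangent line at P: -36*x - 22*y - 64 = 0.

Step 1: f(-3, 2) = 0, so P lies on C.
Step 2: partial derivatives
  f_x(x, y) = -3*x**2 + 4*x*y - 2*x + 2*y**2 + 1, f_y(x, y) = 2*x**2 + 4*x*y - 3*y**2 - 2*y.
  f_x(P) = -36, f_y(P) = -22 (gradient nonzero, so P is smooth).
Step 3: tangent line at P: -36·(x − -3) + -22·(y − 2) = 0.
Expanding: -36*x - 22*y - 64 = 0.


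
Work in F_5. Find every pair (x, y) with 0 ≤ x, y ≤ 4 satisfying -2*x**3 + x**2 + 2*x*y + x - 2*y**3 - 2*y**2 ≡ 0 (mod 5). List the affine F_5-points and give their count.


Affine F_5-points: {(0, 0), (0, 4), (1, 0), (1, 2), (2, 0), (2, 1), (2, 3), (3, 1)}; count = 8.

For each of the 25 pairs (x, y) ∈ F_5², evaluate f(x, y) mod 5. Record the zeros.
  x = 0: [0↦0, 1↦1, 2↦1, 3↦3, 4↦0]  zeros at y ∈ {0, 4}
  x = 1: [0↦0, 1↦3, 2↦0, 3↦4, 4↦3]  zeros at y ∈ {0, 2}
  x = 2: [0↦0, 1↦0, 2↦4, 3↦0, 4↦1]  zeros at y ∈ {0, 1, 3}
  x = 3: [0↦3, 1↦0, 2↦1, 3↦4, 4↦2]  zeros at y ∈ {1}
  x = 4: [0↦2, 1↦1, 2↦4, 3↦4, 4↦4]  zeros at y ∈ ∅
Collecting zeros: affine points = {(0, 0), (0, 4), (1, 0), (1, 2), (2, 0), (2, 1), (2, 3), (3, 1)}.
Total count |C(F_5)_aff| = 8.


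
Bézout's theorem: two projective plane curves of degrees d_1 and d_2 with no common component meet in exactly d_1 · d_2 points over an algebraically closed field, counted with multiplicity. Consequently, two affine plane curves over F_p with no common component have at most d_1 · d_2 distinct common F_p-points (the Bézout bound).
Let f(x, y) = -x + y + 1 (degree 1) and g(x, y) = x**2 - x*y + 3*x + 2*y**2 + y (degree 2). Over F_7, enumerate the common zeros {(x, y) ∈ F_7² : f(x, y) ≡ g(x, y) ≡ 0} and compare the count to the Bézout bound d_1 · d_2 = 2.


Common zeros: {(5, 4)}; count = 1; Bézout bound = 2.

deg(f) = 1, deg(g) = 2, so Bézout bound = 2.
Scan x ∈ F_7. For each x, list the y ∈ F_7 with f(x, y) ≡ 0 and those with g(x, y) ≡ 0 (mod 7); the common zeros in that column are the intersection.
  x = 0: f ≡ 0 at y ∈ {6}; g ≡ 0 at y ∈ {0, 3}; common: ∅.
  x = 1: f ≡ 0 at y ∈ {0}; g ≡ 0 at y ∈ ∅; common: ∅.
  x = 2: f ≡ 0 at y ∈ {1}; g ≡ 0 at y ∈ ∅; common: ∅.
  x = 3: f ≡ 0 at y ∈ {2}; g ≡ 0 at y ∈ {4}; common: ∅.
  x = 4: f ≡ 0 at y ∈ {3}; g ≡ 0 at y ∈ {0, 5}; common: ∅.
  x = 5: f ≡ 0 at y ∈ {4}; g ≡ 0 at y ∈ {4, 5}; common: {4}.
  x = 6: f ≡ 0 at y ∈ {5}; g ≡ 0 at y ∈ ∅; common: ∅.
Collecting: common zeros = {(5, 4)}, so the count is 1.
Comparison with the Bézout bound: 1 ≤ 2 = deg(f)·deg(g), as expected for curves with no common component (the affine F_7-count falls short of the bound because intersections may lie at infinity, over extension fields, or carry multiplicity).


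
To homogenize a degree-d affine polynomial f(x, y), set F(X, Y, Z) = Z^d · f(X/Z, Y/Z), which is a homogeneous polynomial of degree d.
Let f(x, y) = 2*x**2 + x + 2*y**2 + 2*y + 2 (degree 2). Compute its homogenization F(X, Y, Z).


F(X, Y, Z) = 2*X**2 + X*Z + 2*Y**2 + 2*Y*Z + 2*Z**2

deg(f) = 2.
Substitute x = X/Z, y = Y/Z into f, then multiply by Z^2.
  monomial 2·x^2·y^0 ↦ 2·X^2·Y^0·Z^0.
  monomial 1·x^1·y^0 ↦ 1·X^1·Y^0·Z^1.
  monomial 2·x^0·y^2 ↦ 2·X^0·Y^2·Z^0.
  monomial 2·x^0·y^1 ↦ 2·X^0·Y^1·Z^1.
  monomial 2·x^0·y^0 ↦ 2·X^0·Y^0·Z^2.
Collecting: F(X, Y, Z) = 2*X**2 + X*Z + 2*Y**2 + 2*Y*Z + 2*Z**2.


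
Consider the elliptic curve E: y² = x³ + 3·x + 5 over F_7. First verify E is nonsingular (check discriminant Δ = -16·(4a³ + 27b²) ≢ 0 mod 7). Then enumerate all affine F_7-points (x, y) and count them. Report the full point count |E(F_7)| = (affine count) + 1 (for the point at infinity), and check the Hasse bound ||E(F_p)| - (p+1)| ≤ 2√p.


Affine points = {(1, 3), (1, 4), (4, 2), (4, 5), (6, 1), (6, 6)}; affine count = 6; |E(F_7)| = 7.

Discriminant check: Δ ∝ 4a³ + 27b² = 4·3³ + 27·5² = 4·27 + 27·25 ≡ 6 (mod 7). Nonzero ⇒ E is nonsingular.
For each x ∈ F_7, compute rhs = x³ + 3·x + 5 mod 7, then count y ∈ F_7 with y² ≡ rhs.
  x = 0: rhs = 5, matching y values: none (0 points).
  x = 1: rhs = 2, matching y values: 3, 4 (2 points).
  x = 2: rhs = 5, matching y values: none (0 points).
  x = 3: rhs = 6, matching y values: none (0 points).
  x = 4: rhs = 4, matching y values: 2, 5 (2 points).
  x = 5: rhs = 5, matching y values: none (0 points).
  x = 6: rhs = 1, matching y values: 1, 6 (2 points).
Total affine count: 6.
Full point count |E(F_7)| = 6 + 1 = 7.
Hasse bound: |7 − (7+1)| = |-1| = 1 ≤ 2√7 ≈ 5.2915 ✓.


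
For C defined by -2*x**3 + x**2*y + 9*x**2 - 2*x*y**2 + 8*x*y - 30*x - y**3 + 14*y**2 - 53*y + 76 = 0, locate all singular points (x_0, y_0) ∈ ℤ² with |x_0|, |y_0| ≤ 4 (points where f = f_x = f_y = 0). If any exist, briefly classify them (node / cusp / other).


Singular points: {(2, 3)}; classification: cusp.

Compute partial derivatives:
  f_x = -6*x**2 + 2*x*y + 18*x - 2*y**2 + 8*y - 30.
  f_y = x**2 - 4*x*y + 8*x - 3*y**2 + 28*y - 53.
Scan x_0 ∈ {−4, ..., 4}. For each x_0, f_y(x_0, y) is a polynomial in y; find its integer roots y ∈ {−4, ..., 4}, then test f_x and f at those candidates.
  x = -4: f_y(-4, y) = -3*y**2 + 44*y - 69; no integer root y with |y| ≤ 4.
  x = -3: f_y(-3, y) = -3*y**2 + 40*y - 68; vanishes at y ∈ {2}. (-3, 2): f_x = -142 ≠ 0.
  x = -2: f_y(-2, y) = -3*y**2 + 36*y - 65; no integer root y with |y| ≤ 4.
  x = -1: f_y(-1, y) = -3*y**2 + 32*y - 60; no integer root y with |y| ≤ 4.
  x = 0: f_y(0, y) = -3*y**2 + 28*y - 53; no integer root y with |y| ≤ 4.
  x = 1: f_y(1, y) = -3*y**2 + 24*y - 44; no integer root y with |y| ≤ 4.
  x = 2: f_y(2, y) = -3*y**2 + 20*y - 33; vanishes at y ∈ {3}. (2, 3): f_x = 0, f = 0 — SINGULAR.
  x = 3: f_y(3, y) = -3*y**2 + 16*y - 20; vanishes at y ∈ {2}. (3, 2): f_x = -10 ≠ 0.
  x = 4: f_y(4, y) = -3*y**2 + 12*y - 5; no integer root y with |y| ≤ 4.
Only singular point on the grid: (2, 3).
Classify: substitute x = 2 + u, y = 3 + v and expand: f = -2*u**3 + u**2*v - 2*u*v**2 - v**3 + v**2.
No constant or linear terms (consistent with a singular point). Quadratic part: v**2. Cubic part: -2*u**3 + u**2*v - 2*u*v**2 - v**3.
The quadratic part v**2 is a perfect square, so there is a single (double) tangent line v = 0, i.e. y = 3. Restricting the cubic part to that line (v = 0) leaves -2*u**3 ≠ 0, so f is not divisible by v and the branch is v² ≈ 2*u**3 to lowest order — this is a cusp.
Classification: cusp.


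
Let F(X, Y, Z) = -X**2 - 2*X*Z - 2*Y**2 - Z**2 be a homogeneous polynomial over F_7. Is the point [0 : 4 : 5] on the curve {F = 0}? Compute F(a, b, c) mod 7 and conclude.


F(0,4,5) ≡ 6 (mod 7); P is NOT on the curve.

Evaluate F(0, 4, 5) term-by-term (mod 7).
  -X**2 ↦ -1·0·1·1 = 0
  -2*X*Z ↦ -2·0·1·5 = 0
  -2*Y**2 ↦ -2·1·16·1 = -32
  -Z**2 ↦ -1·1·1·25 = -25
Sum: F(0, 4, 5) = (0) + (0) + (-32) + (-25) = -57.
Reducing mod 7: -57 ≡ 6 (mod 7).
Since F(a, b, c) ≡ 6 ≠ 0 (mod 7), P does NOT lie on the curve.


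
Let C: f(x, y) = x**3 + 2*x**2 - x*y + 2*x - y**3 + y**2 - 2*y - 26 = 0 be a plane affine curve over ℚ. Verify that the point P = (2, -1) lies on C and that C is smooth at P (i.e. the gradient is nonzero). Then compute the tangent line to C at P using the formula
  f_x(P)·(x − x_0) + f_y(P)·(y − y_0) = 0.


Tangent line at P: 23*x - 9*y - 55 = 0.

Step 1: f(2, -1) = 0, so P lies on C.
Step 2: partial derivatives
  f_x(x, y) = 3*x**2 + 4*x - y + 2, f_y(x, y) = -x - 3*y**2 + 2*y - 2.
  f_x(P) = 23, f_y(P) = -9 (gradient nonzero, so P is smooth).
Step 3: tangent line at P: 23·(x − 2) + -9·(y − -1) = 0.
Expanding: 23*x - 9*y - 55 = 0.


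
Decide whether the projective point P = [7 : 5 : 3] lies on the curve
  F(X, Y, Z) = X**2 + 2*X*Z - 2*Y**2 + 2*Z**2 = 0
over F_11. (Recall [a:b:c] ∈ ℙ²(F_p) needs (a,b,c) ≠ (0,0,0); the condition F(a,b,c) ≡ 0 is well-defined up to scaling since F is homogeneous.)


F(7,5,3) ≡ 4 (mod 11); P is NOT on the curve.

Evaluate F(7, 5, 3) term-by-term (mod 11).
  X**2 ↦ 1·49·1·1 = 49
  2*X*Z ↦ 2·7·1·3 = 42
  -2*Y**2 ↦ -2·1·25·1 = -50
  2*Z**2 ↦ 2·1·1·9 = 18
Sum: F(7, 5, 3) = (49) + (42) + (-50) + (18) = 59.
Reducing mod 11: 59 ≡ 4 (mod 11).
Since F(a, b, c) ≡ 4 ≠ 0 (mod 11), P does NOT lie on the curve.


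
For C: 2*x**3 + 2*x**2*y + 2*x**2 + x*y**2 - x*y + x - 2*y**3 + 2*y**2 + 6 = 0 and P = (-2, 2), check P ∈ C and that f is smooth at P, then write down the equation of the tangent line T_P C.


Tangent line at P: 3*x - 14*y + 34 = 0.

Step 1: f(-2, 2) = 0, so P lies on C.
Step 2: partial derivatives
  f_x(x, y) = 6*x**2 + 4*x*y + 4*x + y**2 - y + 1, f_y(x, y) = 2*x**2 + 2*x*y - x - 6*y**2 + 4*y.
  f_x(P) = 3, f_y(P) = -14 (gradient nonzero, so P is smooth).
Step 3: tangent line at P: 3·(x − -2) + -14·(y − 2) = 0.
Expanding: 3*x - 14*y + 34 = 0.


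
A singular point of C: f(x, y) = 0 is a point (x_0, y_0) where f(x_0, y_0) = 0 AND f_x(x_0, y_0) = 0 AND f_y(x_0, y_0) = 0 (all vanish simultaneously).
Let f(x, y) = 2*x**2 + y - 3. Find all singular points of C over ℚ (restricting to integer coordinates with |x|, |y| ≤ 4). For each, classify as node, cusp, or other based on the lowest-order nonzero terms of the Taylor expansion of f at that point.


No singular points in the scanned grid; C is smooth there.

Compute partial derivatives:
  f_x = 4*x.
  f_y = 1.
f_y = 1 is a nonzero constant, so f_y never vanishes: no point (x, y) can satisfy f = f_x = f_y = 0. In particular no (x, y) ∈ {−4, ..., 4}² is singular; the curve is smooth.


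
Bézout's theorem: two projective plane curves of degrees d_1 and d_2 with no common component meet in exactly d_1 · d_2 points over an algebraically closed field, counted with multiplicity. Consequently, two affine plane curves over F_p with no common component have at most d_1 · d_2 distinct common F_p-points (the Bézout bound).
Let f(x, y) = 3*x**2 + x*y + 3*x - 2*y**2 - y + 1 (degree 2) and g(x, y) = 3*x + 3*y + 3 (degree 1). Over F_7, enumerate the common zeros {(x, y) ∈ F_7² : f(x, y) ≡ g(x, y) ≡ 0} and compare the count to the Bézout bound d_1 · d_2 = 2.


Common zeros: {(0, 6)}; count = 1; Bézout bound = 2.

deg(f) = 2, deg(g) = 1, so Bézout bound = 2.
Scan x ∈ F_7. For each x, list the y ∈ F_7 with f(x, y) ≡ 0 and those with g(x, y) ≡ 0 (mod 7); the common zeros in that column are the intersection.
  x = 0: f ≡ 0 at y ∈ {4, 6}; g ≡ 0 at y ∈ {6}; common: {6}.
  x = 1: f ≡ 0 at y ∈ {0}; g ≡ 0 at y ∈ {5}; common: ∅.
  x = 2: f ≡ 0 at y ∈ ∅; g ≡ 0 at y ∈ {4}; common: ∅.
  x = 3: f ≡ 0 at y ∈ ∅; g ≡ 0 at y ∈ {3}; common: ∅.
  x = 4: f ≡ 0 at y ∈ {6}; g ≡ 0 at y ∈ {2}; common: ∅.
  x = 5: f ≡ 0 at y ∈ {0, 2}; g ≡ 0 at y ∈ {1}; common: ∅.
  x = 6: f ≡ 0 at y ∈ ∅; g ≡ 0 at y ∈ {0}; common: ∅.
Collecting: common zeros = {(0, 6)}, so the count is 1.
Comparison with the Bézout bound: 1 ≤ 2 = deg(f)·deg(g), as expected for curves with no common component (the affine F_7-count falls short of the bound because intersections may lie at infinity, over extension fields, or carry multiplicity).


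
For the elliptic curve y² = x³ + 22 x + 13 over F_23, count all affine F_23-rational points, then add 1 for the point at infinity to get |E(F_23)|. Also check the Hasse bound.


Affine points = {(0, 6), (0, 17), (1, 6), (1, 17), (4, 2), (4, 21), (5, 8), (5, 15), (6, 4), (6, 19), (7, 2), (7, 21), (12, 2), (12, 21), (13, 9), (13, 14), (14, 11), (14, 12), (18, 10), (18, 13), (20, 9), (20, 14), (22, 6), (22, 17)}; affine count = 24; |E(F_23)| = 25.

Discriminant check: Δ ∝ 4a³ + 27b² = 4·22³ + 27·13² = 4·10648 + 27·169 ≡ 5 (mod 23). Nonzero ⇒ E is nonsingular.
For each x ∈ F_23, compute rhs = x³ + 22·x + 13 mod 23, then count y ∈ F_23 with y² ≡ rhs.
  x = 0: rhs = 13, matching y values: 6, 17 (2 points).
  x = 1: rhs = 13, matching y values: 6, 17 (2 points).
  x = 2: rhs = 19, matching y values: none (0 points).
  x = 3: rhs = 14, matching y values: none (0 points).
  x = 4: rhs = 4, matching y values: 2, 21 (2 points).
  x = 5: rhs = 18, matching y values: 8, 15 (2 points).
  x = 6: rhs = 16, matching y values: 4, 19 (2 points).
  x = 7: rhs = 4, matching y values: 2, 21 (2 points).
  x = 8: rhs = 11, matching y values: none (0 points).
  x = 9: rhs = 20, matching y values: none (0 points).
  x = 10: rhs = 14, matching y values: none (0 points).
  x = 11: rhs = 22, matching y values: none (0 points).
  x = 12: rhs = 4, matching y values: 2, 21 (2 points).
  x = 13: rhs = 12, matching y values: 9, 14 (2 points).
  x = 14: rhs = 6, matching y values: 11, 12 (2 points).
  x = 15: rhs = 15, matching y values: none (0 points).
  x = 16: rhs = 22, matching y values: none (0 points).
  x = 17: rhs = 10, matching y values: none (0 points).
  x = 18: rhs = 8, matching y values: 10, 13 (2 points).
  x = 19: rhs = 22, matching y values: none (0 points).
  x = 20: rhs = 12, matching y values: 9, 14 (2 points).
  x = 21: rhs = 7, matching y values: none (0 points).
  x = 22: rhs = 13, matching y values: 6, 17 (2 points).
Total affine count: 24.
Full point count |E(F_23)| = 24 + 1 = 25.
Hasse bound: |25 − (23+1)| = |1| = 1 ≤ 2√23 ≈ 9.5917 ✓.


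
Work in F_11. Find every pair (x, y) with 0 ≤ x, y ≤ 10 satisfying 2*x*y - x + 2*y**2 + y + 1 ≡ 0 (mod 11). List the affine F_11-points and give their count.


Affine F_11-points: {(0, 2), (0, 3), (1, 0), (1, 4), (2, 7), (6, 5), (7, 1), (7, 8), (8, 9), (8, 10)}; count = 10.

For each of the 121 pairs (x, y) ∈ F_11², evaluate f(x, y) mod 11. Record the zeros.
  x = 0: [0↦1, 1↦4, 2↦0, 3↦0, 4↦4, 5↦1, 6↦2, 7↦7, 8↦5, 9↦7, 10↦2]  zeros at y ∈ {2, 3}
  x = 1: [0↦0, 1↦5, 2↦3, 3↦5, 4↦0, 5↦10, 6↦2, 7↦9, 8↦9, 9↦2, 10↦10]  zeros at y ∈ {0, 4}
  x = 2: [0↦10, 1↦6, 2↦6, 3↦10, 4↦7, 5↦8, 6↦2, 7↦0, 8↦2, 9↦8, 10↦7]  zeros at y ∈ {7}
  x = 3: [0↦9, 1↦7, 2↦9, 3↦4, 4↦3, 5↦6, 6↦2, 7↦2, 8↦6, 9↦3, 10↦4]  zeros at y ∈ ∅
  x = 4: [0↦8, 1↦8, 2↦1, 3↦9, 4↦10, 5↦4, 6↦2, 7↦4, 8↦10, 9↦9, 10↦1]  zeros at y ∈ ∅
  x = 5: [0↦7, 1↦9, 2↦4, 3↦3, 4↦6, 5↦2, 6↦2, 7↦6, 8↦3, 9↦4, 10↦9]  zeros at y ∈ ∅
  x = 6: [0↦6, 1↦10, 2↦7, 3↦8, 4↦2, 5↦0, 6↦2, 7↦8, 8↦7, 9↦10, 10↦6]  zeros at y ∈ {5}
  x = 7: [0↦5, 1↦0, 2↦10, 3↦2, 4↦9, 5↦9, 6↦2, 7↦10, 8↦0, 9↦5, 10↦3]  zeros at y ∈ {1, 8}
  x = 8: [0↦4, 1↦1, 2↦2, 3↦7, 4↦5, 5↦7, 6↦2, 7↦1, 8↦4, 9↦0, 10↦0]  zeros at y ∈ {9, 10}
  x = 9: [0↦3, 1↦2, 2↦5, 3↦1, 4↦1, 5↦5, 6↦2, 7↦3, 8↦8, 9↦6, 10↦8]  zeros at y ∈ ∅
  x = 10: [0↦2, 1↦3, 2↦8, 3↦6, 4↦8, 5↦3, 6↦2, 7↦5, 8↦1, 9↦1, 10↦5]  zeros at y ∈ ∅
Collecting zeros: affine points = {(0, 2), (0, 3), (1, 0), (1, 4), (2, 7), (6, 5), (7, 1), (7, 8), (8, 9), (8, 10)}.
Total count |C(F_11)_aff| = 10.


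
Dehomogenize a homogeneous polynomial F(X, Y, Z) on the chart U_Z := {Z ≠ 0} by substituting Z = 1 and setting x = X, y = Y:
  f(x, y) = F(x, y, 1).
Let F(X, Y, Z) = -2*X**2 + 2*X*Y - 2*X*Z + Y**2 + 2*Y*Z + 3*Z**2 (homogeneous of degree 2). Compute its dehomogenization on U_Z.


f(x, y) = -2*x**2 + 2*x*y - 2*x + y**2 + 2*y + 3

On U_Z we set Z = 1. Each monomial c·X^i·Y^j·Z^k in F becomes c·x^i·y^j·1^k = c·x^i·y^j.
Substituting Z = 1: F(X, Y, 1) = -2*x**2 + 2*x*y - 2*x + y**2 + 2*y + 3.
Note: deg(f) ≤ deg(F) = 2; strict inequality happens when F is divisible by Z (lost terms).


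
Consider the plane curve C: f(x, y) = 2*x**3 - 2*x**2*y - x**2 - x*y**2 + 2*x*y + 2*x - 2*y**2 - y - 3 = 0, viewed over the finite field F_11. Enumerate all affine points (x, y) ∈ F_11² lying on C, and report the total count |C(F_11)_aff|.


Affine F_11-points: {(1, 0), (1, 7), (4, 7), (4, 9), (5, 4), (5, 9), (6, 4), (6, 9), (8, 7), (9, 3), (10, 2), (10, 4)}; count = 12.

For each of the 121 pairs (x, y) ∈ F_11², evaluate f(x, y) mod 11. Record the zeros.
  x = 0: [0↦8, 1↦5, 2↦9, 3↦9, 4↦5, 5↦8, 6↦7, 7↦2, 8↦4, 9↦2, 10↦7]  zeros at y ∈ ∅
  x = 1: [0↦0, 1↦7, 2↦8, 3↦3, 4↦3, 5↦8, 6↦7, 7↦0, 8↦9, 9↦1, 10↦9]  zeros at y ∈ {0, 7}
  x = 2: [0↦2, 1↦4, 2↦9, 3↦6, 4↦6, 5↦9, 6↦4, 7↦2, 8↦3, 9↦7, 10↦3]  zeros at y ∈ ∅
  x = 3: [0↦4, 1↦8, 2↦2, 3↦8, 4↦4, 5↦1, 6↦10, 7↦9, 8↦9, 9↦10, 10↦1]  zeros at y ∈ ∅
  x = 4: [0↦7, 1↦9, 2↦10, 3↦10, 4↦9, 5↦7, 6↦4, 7↦0, 8↦6, 9↦0, 10↦4]  zeros at y ∈ {7, 9}
  x = 5: [0↦1, 1↦8, 2↦1, 3↦2, 4↦0, 5↦6, 6↦9, 7↦9, 8↦6, 9↦0, 10↦2]  zeros at y ∈ {4, 9}
  x = 6: [0↦9, 1↦6, 2↦9, 3↦7, 4↦0, 5↦10, 6↦4, 7↦4, 8↦10, 9↦0, 10↦7]  zeros at y ∈ {4, 9}
  x = 7: [0↦10, 1↦4, 2↦2, 3↦4, 4↦10, 5↦9, 6↦1, 7↦8, 8↦8, 9↦1, 10↦9]  zeros at y ∈ ∅
  x = 8: [0↦5, 1↦3, 2↦3, 3↦5, 4↦9, 5↦4, 6↦1, 7↦0, 8↦1, 9↦4, 10↦9]  zeros at y ∈ {7}
  x = 9: [0↦6, 1↦4, 2↦2, 3↦0, 4↦9, 5↦7, 6↦5, 7↦3, 8↦1, 9↦10, 10↦8]  zeros at y ∈ {3}
  x = 10: [0↦3, 1↦8, 2↦0, 3↦1, 4↦0, 5↦8, 6↦3, 7↦7, 8↦9, 9↦9, 10↦7]  zeros at y ∈ {2, 4}
Collecting zeros: affine points = {(1, 0), (1, 7), (4, 7), (4, 9), (5, 4), (5, 9), (6, 4), (6, 9), (8, 7), (9, 3), (10, 2), (10, 4)}.
Total count |C(F_11)_aff| = 12.
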